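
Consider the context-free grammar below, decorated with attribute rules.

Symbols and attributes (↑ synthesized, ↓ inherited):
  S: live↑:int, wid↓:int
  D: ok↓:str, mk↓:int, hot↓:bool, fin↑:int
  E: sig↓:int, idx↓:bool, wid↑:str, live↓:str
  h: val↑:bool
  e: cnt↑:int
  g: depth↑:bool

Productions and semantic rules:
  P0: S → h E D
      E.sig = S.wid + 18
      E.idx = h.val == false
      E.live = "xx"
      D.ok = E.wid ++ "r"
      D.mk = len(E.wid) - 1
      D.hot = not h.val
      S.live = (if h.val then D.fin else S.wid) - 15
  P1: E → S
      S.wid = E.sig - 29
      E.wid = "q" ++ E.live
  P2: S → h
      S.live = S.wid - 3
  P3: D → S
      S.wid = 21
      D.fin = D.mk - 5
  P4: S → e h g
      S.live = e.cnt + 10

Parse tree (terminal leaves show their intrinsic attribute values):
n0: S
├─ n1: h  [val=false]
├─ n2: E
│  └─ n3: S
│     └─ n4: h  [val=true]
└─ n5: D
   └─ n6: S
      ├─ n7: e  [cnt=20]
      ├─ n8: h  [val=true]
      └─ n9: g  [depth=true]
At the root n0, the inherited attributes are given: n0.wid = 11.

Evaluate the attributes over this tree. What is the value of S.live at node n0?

-4

1. n0.wid = 11  [given at root]
2. n1.val = false  [terminal]
3. n2.sig = 29  [S.wid + 18]
4. n2.idx = true  [h.val == false]
5. n2.live = "xx"  ["xx"]
6. n3.wid = 0  [E.sig - 29]
7. n4.val = true  [terminal]
8. n3.live = -3  [S.wid - 3]
9. n2.wid = "qxx"  ["q" ++ E.live]
10. n5.ok = "qxxr"  [E.wid ++ "r"]
11. n5.mk = 2  [len(E.wid) - 1]
12. n5.hot = true  [not h.val]
13. n6.wid = 21  [21]
14. n7.cnt = 20  [terminal]
15. n8.val = true  [terminal]
16. n9.depth = true  [terminal]
17. n6.live = 30  [e.cnt + 10]
18. n5.fin = -3  [D.mk - 5]
19. n0.live = -4  [(if h.val then D.fin else S.wid) - 15]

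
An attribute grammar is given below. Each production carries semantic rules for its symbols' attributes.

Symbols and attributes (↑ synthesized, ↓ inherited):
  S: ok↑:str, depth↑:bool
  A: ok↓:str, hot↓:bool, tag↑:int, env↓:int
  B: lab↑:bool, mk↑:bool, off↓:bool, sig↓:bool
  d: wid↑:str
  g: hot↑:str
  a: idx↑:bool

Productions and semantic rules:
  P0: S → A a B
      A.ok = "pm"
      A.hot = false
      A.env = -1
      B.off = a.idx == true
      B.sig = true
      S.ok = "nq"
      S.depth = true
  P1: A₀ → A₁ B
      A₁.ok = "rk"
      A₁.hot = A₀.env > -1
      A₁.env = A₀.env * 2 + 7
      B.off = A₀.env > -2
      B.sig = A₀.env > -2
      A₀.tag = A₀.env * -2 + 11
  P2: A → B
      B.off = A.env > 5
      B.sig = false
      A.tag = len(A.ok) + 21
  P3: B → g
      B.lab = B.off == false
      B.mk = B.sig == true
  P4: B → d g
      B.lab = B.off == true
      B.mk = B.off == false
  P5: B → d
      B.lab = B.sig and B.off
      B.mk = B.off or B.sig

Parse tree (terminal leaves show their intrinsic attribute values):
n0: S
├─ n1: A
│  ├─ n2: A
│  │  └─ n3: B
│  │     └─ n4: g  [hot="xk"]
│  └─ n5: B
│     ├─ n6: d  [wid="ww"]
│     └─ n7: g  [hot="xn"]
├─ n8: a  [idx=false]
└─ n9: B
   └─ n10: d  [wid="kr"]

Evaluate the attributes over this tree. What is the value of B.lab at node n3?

1. n1.ok = "pm"  ["pm"]
2. n1.hot = false  [false]
3. n1.env = -1  [-1]
4. n2.ok = "rk"  ["rk"]
5. n2.hot = false  [A₀.env > -1]
6. n2.env = 5  [A₀.env * 2 + 7]
7. n3.off = false  [A.env > 5]
8. n3.sig = false  [false]
9. n4.hot = "xk"  [terminal]
10. n3.lab = true  [B.off == false]
11. n3.mk = false  [B.sig == true]
12. n2.tag = 23  [len(A.ok) + 21]
13. n5.off = true  [A₀.env > -2]
14. n5.sig = true  [A₀.env > -2]
15. n6.wid = "ww"  [terminal]
16. n7.hot = "xn"  [terminal]
17. n5.lab = true  [B.off == true]
18. n5.mk = false  [B.off == false]
19. n1.tag = 13  [A₀.env * -2 + 11]
20. n8.idx = false  [terminal]
21. n9.off = false  [a.idx == true]
22. n9.sig = true  [true]
23. n10.wid = "kr"  [terminal]
24. n9.lab = false  [B.sig and B.off]
25. n9.mk = true  [B.off or B.sig]
26. n0.ok = "nq"  ["nq"]
27. n0.depth = true  [true]

true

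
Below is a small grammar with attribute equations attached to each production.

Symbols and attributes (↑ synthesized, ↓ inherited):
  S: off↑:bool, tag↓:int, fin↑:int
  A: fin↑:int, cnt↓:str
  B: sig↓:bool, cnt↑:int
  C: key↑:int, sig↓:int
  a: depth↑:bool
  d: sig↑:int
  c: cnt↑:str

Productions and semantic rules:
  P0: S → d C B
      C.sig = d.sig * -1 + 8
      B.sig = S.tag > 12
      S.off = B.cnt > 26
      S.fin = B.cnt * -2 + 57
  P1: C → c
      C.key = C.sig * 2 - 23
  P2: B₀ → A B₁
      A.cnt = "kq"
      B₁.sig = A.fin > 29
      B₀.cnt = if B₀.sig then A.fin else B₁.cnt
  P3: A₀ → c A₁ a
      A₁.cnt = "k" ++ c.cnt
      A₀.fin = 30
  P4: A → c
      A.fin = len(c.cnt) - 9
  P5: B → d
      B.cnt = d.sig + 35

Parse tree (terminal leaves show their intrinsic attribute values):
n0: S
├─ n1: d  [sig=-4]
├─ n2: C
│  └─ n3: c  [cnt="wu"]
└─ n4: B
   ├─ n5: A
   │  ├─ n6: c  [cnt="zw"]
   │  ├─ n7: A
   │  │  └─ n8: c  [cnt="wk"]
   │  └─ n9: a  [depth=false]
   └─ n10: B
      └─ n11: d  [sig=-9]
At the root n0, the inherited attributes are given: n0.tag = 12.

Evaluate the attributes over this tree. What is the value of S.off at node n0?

1. n0.tag = 12  [given at root]
2. n1.sig = -4  [terminal]
3. n2.sig = 12  [d.sig * -1 + 8]
4. n3.cnt = "wu"  [terminal]
5. n2.key = 1  [C.sig * 2 - 23]
6. n4.sig = false  [S.tag > 12]
7. n5.cnt = "kq"  ["kq"]
8. n6.cnt = "zw"  [terminal]
9. n7.cnt = "kzw"  ["k" ++ c.cnt]
10. n8.cnt = "wk"  [terminal]
11. n7.fin = -7  [len(c.cnt) - 9]
12. n9.depth = false  [terminal]
13. n5.fin = 30  [30]
14. n10.sig = true  [A.fin > 29]
15. n11.sig = -9  [terminal]
16. n10.cnt = 26  [d.sig + 35]
17. n4.cnt = 26  [if B₀.sig then A.fin else B₁.cnt]
18. n0.off = false  [B.cnt > 26]
19. n0.fin = 5  [B.cnt * -2 + 57]

false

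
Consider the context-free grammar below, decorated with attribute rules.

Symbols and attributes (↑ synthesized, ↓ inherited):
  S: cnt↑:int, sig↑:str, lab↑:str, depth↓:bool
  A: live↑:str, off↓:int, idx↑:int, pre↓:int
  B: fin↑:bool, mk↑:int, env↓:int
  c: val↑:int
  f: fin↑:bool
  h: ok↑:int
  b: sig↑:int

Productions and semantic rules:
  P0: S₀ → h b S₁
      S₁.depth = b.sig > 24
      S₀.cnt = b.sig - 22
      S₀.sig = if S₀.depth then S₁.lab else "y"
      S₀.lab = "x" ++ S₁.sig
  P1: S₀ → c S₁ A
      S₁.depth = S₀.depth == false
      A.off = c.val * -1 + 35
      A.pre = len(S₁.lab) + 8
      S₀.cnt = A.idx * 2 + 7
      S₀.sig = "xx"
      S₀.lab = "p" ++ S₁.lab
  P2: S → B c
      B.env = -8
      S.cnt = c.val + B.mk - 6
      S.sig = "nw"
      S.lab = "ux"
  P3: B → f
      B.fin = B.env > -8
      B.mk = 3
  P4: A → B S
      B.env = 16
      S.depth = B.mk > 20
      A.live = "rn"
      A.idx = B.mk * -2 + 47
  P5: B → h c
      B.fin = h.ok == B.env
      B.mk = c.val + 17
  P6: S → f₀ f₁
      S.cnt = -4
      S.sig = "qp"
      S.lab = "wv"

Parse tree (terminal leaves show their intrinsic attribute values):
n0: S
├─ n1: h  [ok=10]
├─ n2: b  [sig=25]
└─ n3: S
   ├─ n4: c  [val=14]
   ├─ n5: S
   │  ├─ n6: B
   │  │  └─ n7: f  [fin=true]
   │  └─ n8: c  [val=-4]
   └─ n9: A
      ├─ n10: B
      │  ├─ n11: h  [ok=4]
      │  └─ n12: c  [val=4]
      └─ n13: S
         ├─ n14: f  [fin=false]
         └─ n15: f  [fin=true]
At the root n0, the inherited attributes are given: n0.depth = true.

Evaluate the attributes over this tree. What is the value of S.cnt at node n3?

1. n0.depth = true  [given at root]
2. n1.ok = 10  [terminal]
3. n2.sig = 25  [terminal]
4. n3.depth = true  [b.sig > 24]
5. n4.val = 14  [terminal]
6. n5.depth = false  [S₀.depth == false]
7. n6.env = -8  [-8]
8. n7.fin = true  [terminal]
9. n6.fin = false  [B.env > -8]
10. n6.mk = 3  [3]
11. n8.val = -4  [terminal]
12. n5.cnt = -7  [c.val + B.mk - 6]
13. n5.sig = "nw"  ["nw"]
14. n5.lab = "ux"  ["ux"]
15. n9.off = 21  [c.val * -1 + 35]
16. n9.pre = 10  [len(S₁.lab) + 8]
17. n10.env = 16  [16]
18. n11.ok = 4  [terminal]
19. n12.val = 4  [terminal]
20. n10.fin = false  [h.ok == B.env]
21. n10.mk = 21  [c.val + 17]
22. n13.depth = true  [B.mk > 20]
23. n14.fin = false  [terminal]
24. n15.fin = true  [terminal]
25. n13.cnt = -4  [-4]
26. n13.sig = "qp"  ["qp"]
27. n13.lab = "wv"  ["wv"]
28. n9.live = "rn"  ["rn"]
29. n9.idx = 5  [B.mk * -2 + 47]
30. n3.cnt = 17  [A.idx * 2 + 7]
31. n3.sig = "xx"  ["xx"]
32. n3.lab = "pux"  ["p" ++ S₁.lab]
33. n0.cnt = 3  [b.sig - 22]
34. n0.sig = "pux"  [if S₀.depth then S₁.lab else "y"]
35. n0.lab = "xxx"  ["x" ++ S₁.sig]

17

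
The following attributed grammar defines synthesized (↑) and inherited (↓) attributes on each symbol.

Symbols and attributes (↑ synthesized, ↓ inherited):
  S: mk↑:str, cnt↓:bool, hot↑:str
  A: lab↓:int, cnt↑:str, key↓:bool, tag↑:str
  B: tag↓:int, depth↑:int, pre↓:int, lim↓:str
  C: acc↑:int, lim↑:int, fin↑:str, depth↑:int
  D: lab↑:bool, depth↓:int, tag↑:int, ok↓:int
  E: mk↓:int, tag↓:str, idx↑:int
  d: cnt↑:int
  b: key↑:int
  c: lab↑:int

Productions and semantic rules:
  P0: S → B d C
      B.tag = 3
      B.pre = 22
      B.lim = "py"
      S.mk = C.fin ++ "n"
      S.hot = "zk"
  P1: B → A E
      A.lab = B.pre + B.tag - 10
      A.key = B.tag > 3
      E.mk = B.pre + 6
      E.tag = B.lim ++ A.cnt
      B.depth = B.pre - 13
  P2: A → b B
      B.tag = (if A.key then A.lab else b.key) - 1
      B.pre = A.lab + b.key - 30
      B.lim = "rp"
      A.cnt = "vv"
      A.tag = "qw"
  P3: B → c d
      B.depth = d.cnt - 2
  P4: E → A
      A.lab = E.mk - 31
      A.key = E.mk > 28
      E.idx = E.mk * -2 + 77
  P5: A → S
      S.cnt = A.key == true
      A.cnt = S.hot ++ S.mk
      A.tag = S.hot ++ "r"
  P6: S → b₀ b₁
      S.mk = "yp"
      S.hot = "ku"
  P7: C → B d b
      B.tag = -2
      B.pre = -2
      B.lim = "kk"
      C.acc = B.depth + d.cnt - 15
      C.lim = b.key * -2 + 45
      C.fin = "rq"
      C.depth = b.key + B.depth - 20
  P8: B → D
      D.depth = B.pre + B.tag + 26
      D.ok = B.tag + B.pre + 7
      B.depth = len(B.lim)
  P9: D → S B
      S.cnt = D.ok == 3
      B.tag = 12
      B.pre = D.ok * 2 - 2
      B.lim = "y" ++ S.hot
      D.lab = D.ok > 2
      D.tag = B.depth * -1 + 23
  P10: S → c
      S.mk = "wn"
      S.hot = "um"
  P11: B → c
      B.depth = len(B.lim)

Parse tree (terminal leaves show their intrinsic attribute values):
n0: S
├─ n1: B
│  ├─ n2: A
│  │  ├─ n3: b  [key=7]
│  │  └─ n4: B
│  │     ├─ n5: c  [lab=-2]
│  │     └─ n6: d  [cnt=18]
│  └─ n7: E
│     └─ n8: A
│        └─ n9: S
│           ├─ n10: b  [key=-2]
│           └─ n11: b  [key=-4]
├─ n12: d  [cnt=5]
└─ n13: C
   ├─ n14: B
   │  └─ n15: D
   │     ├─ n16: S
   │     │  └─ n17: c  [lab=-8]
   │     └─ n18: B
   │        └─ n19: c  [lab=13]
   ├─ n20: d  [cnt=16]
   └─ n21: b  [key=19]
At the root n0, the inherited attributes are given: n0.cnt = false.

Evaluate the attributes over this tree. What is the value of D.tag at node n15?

20

1. n0.cnt = false  [given at root]
2. n1.tag = 3  [3]
3. n1.pre = 22  [22]
4. n1.lim = "py"  ["py"]
5. n2.lab = 15  [B.pre + B.tag - 10]
6. n2.key = false  [B.tag > 3]
7. n3.key = 7  [terminal]
8. n4.tag = 6  [(if A.key then A.lab else b.key) - 1]
9. n4.pre = -8  [A.lab + b.key - 30]
10. n4.lim = "rp"  ["rp"]
11. n5.lab = -2  [terminal]
12. n6.cnt = 18  [terminal]
13. n4.depth = 16  [d.cnt - 2]
14. n2.cnt = "vv"  ["vv"]
15. n2.tag = "qw"  ["qw"]
16. n7.mk = 28  [B.pre + 6]
17. n7.tag = "pyvv"  [B.lim ++ A.cnt]
18. n8.lab = -3  [E.mk - 31]
19. n8.key = false  [E.mk > 28]
20. n9.cnt = false  [A.key == true]
21. n10.key = -2  [terminal]
22. n11.key = -4  [terminal]
23. n9.mk = "yp"  ["yp"]
24. n9.hot = "ku"  ["ku"]
25. n8.cnt = "kuyp"  [S.hot ++ S.mk]
26. n8.tag = "kur"  [S.hot ++ "r"]
27. n7.idx = 21  [E.mk * -2 + 77]
28. n1.depth = 9  [B.pre - 13]
29. n12.cnt = 5  [terminal]
30. n14.tag = -2  [-2]
31. n14.pre = -2  [-2]
32. n14.lim = "kk"  ["kk"]
33. n15.depth = 22  [B.pre + B.tag + 26]
34. n15.ok = 3  [B.tag + B.pre + 7]
35. n16.cnt = true  [D.ok == 3]
36. n17.lab = -8  [terminal]
37. n16.mk = "wn"  ["wn"]
38. n16.hot = "um"  ["um"]
39. n18.tag = 12  [12]
40. n18.pre = 4  [D.ok * 2 - 2]
41. n18.lim = "yum"  ["y" ++ S.hot]
42. n19.lab = 13  [terminal]
43. n18.depth = 3  [len(B.lim)]
44. n15.lab = true  [D.ok > 2]
45. n15.tag = 20  [B.depth * -1 + 23]
46. n14.depth = 2  [len(B.lim)]
47. n20.cnt = 16  [terminal]
48. n21.key = 19  [terminal]
49. n13.acc = 3  [B.depth + d.cnt - 15]
50. n13.lim = 7  [b.key * -2 + 45]
51. n13.fin = "rq"  ["rq"]
52. n13.depth = 1  [b.key + B.depth - 20]
53. n0.mk = "rqn"  [C.fin ++ "n"]
54. n0.hot = "zk"  ["zk"]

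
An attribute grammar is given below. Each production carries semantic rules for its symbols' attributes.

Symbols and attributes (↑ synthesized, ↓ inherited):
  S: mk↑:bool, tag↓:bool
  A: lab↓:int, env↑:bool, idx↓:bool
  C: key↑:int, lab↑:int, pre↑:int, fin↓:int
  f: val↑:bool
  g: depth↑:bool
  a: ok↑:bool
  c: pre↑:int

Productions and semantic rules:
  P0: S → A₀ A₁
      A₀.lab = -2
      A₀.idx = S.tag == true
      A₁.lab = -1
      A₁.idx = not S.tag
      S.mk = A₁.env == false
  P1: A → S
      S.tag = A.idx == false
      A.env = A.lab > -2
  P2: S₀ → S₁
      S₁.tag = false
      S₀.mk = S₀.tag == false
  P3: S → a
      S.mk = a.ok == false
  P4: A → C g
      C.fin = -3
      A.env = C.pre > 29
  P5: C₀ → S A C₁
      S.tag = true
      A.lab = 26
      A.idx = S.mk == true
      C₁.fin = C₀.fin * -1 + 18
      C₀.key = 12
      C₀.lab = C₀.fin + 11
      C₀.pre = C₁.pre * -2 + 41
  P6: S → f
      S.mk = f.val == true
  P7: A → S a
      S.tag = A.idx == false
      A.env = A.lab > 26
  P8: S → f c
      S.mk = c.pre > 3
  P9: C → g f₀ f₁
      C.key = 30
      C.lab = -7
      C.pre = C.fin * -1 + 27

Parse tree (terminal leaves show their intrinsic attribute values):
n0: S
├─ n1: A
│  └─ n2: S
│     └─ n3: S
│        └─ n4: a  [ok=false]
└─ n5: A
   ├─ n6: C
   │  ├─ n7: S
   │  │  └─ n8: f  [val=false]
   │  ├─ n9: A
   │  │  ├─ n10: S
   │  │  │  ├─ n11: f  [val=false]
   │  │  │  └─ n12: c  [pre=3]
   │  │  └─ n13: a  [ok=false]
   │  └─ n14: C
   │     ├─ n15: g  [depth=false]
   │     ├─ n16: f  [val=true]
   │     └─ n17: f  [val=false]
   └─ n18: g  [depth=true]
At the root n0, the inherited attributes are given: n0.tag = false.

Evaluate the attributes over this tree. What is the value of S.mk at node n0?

true

1. n0.tag = false  [given at root]
2. n1.lab = -2  [-2]
3. n1.idx = false  [S.tag == true]
4. n2.tag = true  [A.idx == false]
5. n3.tag = false  [false]
6. n4.ok = false  [terminal]
7. n3.mk = true  [a.ok == false]
8. n2.mk = false  [S₀.tag == false]
9. n1.env = false  [A.lab > -2]
10. n5.lab = -1  [-1]
11. n5.idx = true  [not S.tag]
12. n6.fin = -3  [-3]
13. n7.tag = true  [true]
14. n8.val = false  [terminal]
15. n7.mk = false  [f.val == true]
16. n9.lab = 26  [26]
17. n9.idx = false  [S.mk == true]
18. n10.tag = true  [A.idx == false]
19. n11.val = false  [terminal]
20. n12.pre = 3  [terminal]
21. n10.mk = false  [c.pre > 3]
22. n13.ok = false  [terminal]
23. n9.env = false  [A.lab > 26]
24. n14.fin = 21  [C₀.fin * -1 + 18]
25. n15.depth = false  [terminal]
26. n16.val = true  [terminal]
27. n17.val = false  [terminal]
28. n14.key = 30  [30]
29. n14.lab = -7  [-7]
30. n14.pre = 6  [C.fin * -1 + 27]
31. n6.key = 12  [12]
32. n6.lab = 8  [C₀.fin + 11]
33. n6.pre = 29  [C₁.pre * -2 + 41]
34. n18.depth = true  [terminal]
35. n5.env = false  [C.pre > 29]
36. n0.mk = true  [A₁.env == false]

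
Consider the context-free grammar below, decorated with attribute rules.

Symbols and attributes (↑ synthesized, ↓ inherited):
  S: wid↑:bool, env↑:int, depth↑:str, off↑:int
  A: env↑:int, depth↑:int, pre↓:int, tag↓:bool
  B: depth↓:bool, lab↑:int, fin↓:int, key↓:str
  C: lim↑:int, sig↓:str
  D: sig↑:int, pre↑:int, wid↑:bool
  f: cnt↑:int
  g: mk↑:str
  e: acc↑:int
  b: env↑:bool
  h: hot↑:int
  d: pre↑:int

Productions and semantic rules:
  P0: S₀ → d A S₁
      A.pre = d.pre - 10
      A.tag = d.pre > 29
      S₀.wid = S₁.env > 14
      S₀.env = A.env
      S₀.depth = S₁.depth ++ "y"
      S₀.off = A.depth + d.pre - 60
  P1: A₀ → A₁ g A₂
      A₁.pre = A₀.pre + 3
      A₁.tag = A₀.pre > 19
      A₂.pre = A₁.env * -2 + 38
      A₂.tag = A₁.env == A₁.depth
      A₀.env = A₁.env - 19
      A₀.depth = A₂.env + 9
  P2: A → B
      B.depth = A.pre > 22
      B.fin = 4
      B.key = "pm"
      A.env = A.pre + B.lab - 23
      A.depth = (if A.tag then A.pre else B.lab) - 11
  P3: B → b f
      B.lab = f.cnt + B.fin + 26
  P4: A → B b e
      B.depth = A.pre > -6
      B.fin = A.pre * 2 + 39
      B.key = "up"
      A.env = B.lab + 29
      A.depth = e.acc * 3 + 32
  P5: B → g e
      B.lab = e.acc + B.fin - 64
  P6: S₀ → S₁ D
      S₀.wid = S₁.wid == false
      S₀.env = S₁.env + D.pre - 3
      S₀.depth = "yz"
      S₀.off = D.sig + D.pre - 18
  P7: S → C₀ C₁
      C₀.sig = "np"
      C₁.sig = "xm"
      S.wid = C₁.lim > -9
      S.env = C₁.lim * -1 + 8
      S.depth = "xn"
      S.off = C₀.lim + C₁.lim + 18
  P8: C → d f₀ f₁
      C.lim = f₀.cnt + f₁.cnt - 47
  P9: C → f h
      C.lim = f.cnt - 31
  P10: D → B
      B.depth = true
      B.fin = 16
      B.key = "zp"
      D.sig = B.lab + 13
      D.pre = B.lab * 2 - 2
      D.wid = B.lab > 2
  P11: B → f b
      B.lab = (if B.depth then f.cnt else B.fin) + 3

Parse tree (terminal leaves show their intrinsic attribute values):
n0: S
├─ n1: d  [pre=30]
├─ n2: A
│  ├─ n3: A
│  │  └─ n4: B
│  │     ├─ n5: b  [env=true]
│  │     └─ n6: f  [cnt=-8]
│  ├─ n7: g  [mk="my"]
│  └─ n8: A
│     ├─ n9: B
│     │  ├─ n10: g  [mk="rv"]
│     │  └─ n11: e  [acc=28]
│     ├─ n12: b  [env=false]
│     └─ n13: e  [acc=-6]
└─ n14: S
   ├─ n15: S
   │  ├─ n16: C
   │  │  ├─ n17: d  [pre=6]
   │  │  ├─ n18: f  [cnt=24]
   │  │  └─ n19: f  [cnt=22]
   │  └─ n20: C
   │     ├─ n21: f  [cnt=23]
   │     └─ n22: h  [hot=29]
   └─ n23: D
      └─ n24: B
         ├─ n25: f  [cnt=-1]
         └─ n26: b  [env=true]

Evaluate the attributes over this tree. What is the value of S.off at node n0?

-1

1. n1.pre = 30  [terminal]
2. n2.pre = 20  [d.pre - 10]
3. n2.tag = true  [d.pre > 29]
4. n3.pre = 23  [A₀.pre + 3]
5. n3.tag = true  [A₀.pre > 19]
6. n4.depth = true  [A.pre > 22]
7. n4.fin = 4  [4]
8. n4.key = "pm"  ["pm"]
9. n5.env = true  [terminal]
10. n6.cnt = -8  [terminal]
11. n4.lab = 22  [f.cnt + B.fin + 26]
12. n3.env = 22  [A.pre + B.lab - 23]
13. n3.depth = 12  [(if A.tag then A.pre else B.lab) - 11]
14. n7.mk = "my"  [terminal]
15. n8.pre = -6  [A₁.env * -2 + 38]
16. n8.tag = false  [A₁.env == A₁.depth]
17. n9.depth = false  [A.pre > -6]
18. n9.fin = 27  [A.pre * 2 + 39]
19. n9.key = "up"  ["up"]
20. n10.mk = "rv"  [terminal]
21. n11.acc = 28  [terminal]
22. n9.lab = -9  [e.acc + B.fin - 64]
23. n12.env = false  [terminal]
24. n13.acc = -6  [terminal]
25. n8.env = 20  [B.lab + 29]
26. n8.depth = 14  [e.acc * 3 + 32]
27. n2.env = 3  [A₁.env - 19]
28. n2.depth = 29  [A₂.env + 9]
29. n16.sig = "np"  ["np"]
30. n17.pre = 6  [terminal]
31. n18.cnt = 24  [terminal]
32. n19.cnt = 22  [terminal]
33. n16.lim = -1  [f₀.cnt + f₁.cnt - 47]
34. n20.sig = "xm"  ["xm"]
35. n21.cnt = 23  [terminal]
36. n22.hot = 29  [terminal]
37. n20.lim = -8  [f.cnt - 31]
38. n15.wid = true  [C₁.lim > -9]
39. n15.env = 16  [C₁.lim * -1 + 8]
40. n15.depth = "xn"  ["xn"]
41. n15.off = 9  [C₀.lim + C₁.lim + 18]
42. n24.depth = true  [true]
43. n24.fin = 16  [16]
44. n24.key = "zp"  ["zp"]
45. n25.cnt = -1  [terminal]
46. n26.env = true  [terminal]
47. n24.lab = 2  [(if B.depth then f.cnt else B.fin) + 3]
48. n23.sig = 15  [B.lab + 13]
49. n23.pre = 2  [B.lab * 2 - 2]
50. n23.wid = false  [B.lab > 2]
51. n14.wid = false  [S₁.wid == false]
52. n14.env = 15  [S₁.env + D.pre - 3]
53. n14.depth = "yz"  ["yz"]
54. n14.off = -1  [D.sig + D.pre - 18]
55. n0.wid = true  [S₁.env > 14]
56. n0.env = 3  [A.env]
57. n0.depth = "yzy"  [S₁.depth ++ "y"]
58. n0.off = -1  [A.depth + d.pre - 60]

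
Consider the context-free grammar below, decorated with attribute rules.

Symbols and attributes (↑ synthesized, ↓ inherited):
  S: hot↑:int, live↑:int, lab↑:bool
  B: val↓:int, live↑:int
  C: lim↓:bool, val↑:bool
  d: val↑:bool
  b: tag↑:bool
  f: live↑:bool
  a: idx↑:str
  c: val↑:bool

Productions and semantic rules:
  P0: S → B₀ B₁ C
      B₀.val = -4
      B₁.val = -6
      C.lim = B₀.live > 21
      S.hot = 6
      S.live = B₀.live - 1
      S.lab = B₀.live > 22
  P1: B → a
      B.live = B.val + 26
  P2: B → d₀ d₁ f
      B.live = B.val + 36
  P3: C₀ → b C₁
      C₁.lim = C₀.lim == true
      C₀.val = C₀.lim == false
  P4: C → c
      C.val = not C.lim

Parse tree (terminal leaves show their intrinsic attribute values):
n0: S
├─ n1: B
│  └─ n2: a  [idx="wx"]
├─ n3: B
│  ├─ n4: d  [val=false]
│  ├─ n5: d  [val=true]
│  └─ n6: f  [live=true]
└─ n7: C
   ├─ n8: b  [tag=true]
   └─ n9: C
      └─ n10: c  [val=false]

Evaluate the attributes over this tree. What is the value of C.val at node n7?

false

1. n1.val = -4  [-4]
2. n2.idx = "wx"  [terminal]
3. n1.live = 22  [B.val + 26]
4. n3.val = -6  [-6]
5. n4.val = false  [terminal]
6. n5.val = true  [terminal]
7. n6.live = true  [terminal]
8. n3.live = 30  [B.val + 36]
9. n7.lim = true  [B₀.live > 21]
10. n8.tag = true  [terminal]
11. n9.lim = true  [C₀.lim == true]
12. n10.val = false  [terminal]
13. n9.val = false  [not C.lim]
14. n7.val = false  [C₀.lim == false]
15. n0.hot = 6  [6]
16. n0.live = 21  [B₀.live - 1]
17. n0.lab = false  [B₀.live > 22]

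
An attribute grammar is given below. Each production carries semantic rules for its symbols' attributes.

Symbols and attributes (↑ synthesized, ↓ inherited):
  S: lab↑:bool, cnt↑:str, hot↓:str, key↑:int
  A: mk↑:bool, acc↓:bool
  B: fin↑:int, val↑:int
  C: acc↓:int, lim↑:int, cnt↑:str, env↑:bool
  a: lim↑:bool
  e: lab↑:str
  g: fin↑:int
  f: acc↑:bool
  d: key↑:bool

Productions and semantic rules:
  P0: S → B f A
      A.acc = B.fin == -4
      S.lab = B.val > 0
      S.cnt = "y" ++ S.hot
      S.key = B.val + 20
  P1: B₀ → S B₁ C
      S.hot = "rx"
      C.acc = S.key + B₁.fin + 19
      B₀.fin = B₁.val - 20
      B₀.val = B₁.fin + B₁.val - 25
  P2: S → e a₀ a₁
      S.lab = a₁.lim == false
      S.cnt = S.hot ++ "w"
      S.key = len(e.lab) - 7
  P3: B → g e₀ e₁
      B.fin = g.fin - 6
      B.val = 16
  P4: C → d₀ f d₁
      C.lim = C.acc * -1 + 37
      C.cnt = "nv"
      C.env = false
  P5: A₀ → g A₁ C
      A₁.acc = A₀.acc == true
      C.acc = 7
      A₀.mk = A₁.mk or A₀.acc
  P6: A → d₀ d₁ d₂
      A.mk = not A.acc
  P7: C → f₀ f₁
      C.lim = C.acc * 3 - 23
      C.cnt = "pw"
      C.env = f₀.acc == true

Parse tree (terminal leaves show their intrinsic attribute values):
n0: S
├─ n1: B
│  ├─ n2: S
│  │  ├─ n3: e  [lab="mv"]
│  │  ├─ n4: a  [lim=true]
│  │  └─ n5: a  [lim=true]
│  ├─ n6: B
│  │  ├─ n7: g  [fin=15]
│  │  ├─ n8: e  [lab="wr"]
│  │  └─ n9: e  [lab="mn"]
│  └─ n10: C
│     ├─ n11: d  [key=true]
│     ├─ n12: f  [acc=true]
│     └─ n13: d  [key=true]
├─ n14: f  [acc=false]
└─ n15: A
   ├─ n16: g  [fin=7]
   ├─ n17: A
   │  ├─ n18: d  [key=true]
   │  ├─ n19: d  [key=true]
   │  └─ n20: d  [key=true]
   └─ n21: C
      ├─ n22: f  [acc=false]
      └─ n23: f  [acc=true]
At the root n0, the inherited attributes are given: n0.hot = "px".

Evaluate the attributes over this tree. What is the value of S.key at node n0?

1. n0.hot = "px"  [given at root]
2. n2.hot = "rx"  ["rx"]
3. n3.lab = "mv"  [terminal]
4. n4.lim = true  [terminal]
5. n5.lim = true  [terminal]
6. n2.lab = false  [a₁.lim == false]
7. n2.cnt = "rxw"  [S.hot ++ "w"]
8. n2.key = -5  [len(e.lab) - 7]
9. n7.fin = 15  [terminal]
10. n8.lab = "wr"  [terminal]
11. n9.lab = "mn"  [terminal]
12. n6.fin = 9  [g.fin - 6]
13. n6.val = 16  [16]
14. n10.acc = 23  [S.key + B₁.fin + 19]
15. n11.key = true  [terminal]
16. n12.acc = true  [terminal]
17. n13.key = true  [terminal]
18. n10.lim = 14  [C.acc * -1 + 37]
19. n10.cnt = "nv"  ["nv"]
20. n10.env = false  [false]
21. n1.fin = -4  [B₁.val - 20]
22. n1.val = 0  [B₁.fin + B₁.val - 25]
23. n14.acc = false  [terminal]
24. n15.acc = true  [B.fin == -4]
25. n16.fin = 7  [terminal]
26. n17.acc = true  [A₀.acc == true]
27. n18.key = true  [terminal]
28. n19.key = true  [terminal]
29. n20.key = true  [terminal]
30. n17.mk = false  [not A.acc]
31. n21.acc = 7  [7]
32. n22.acc = false  [terminal]
33. n23.acc = true  [terminal]
34. n21.lim = -2  [C.acc * 3 - 23]
35. n21.cnt = "pw"  ["pw"]
36. n21.env = false  [f₀.acc == true]
37. n15.mk = true  [A₁.mk or A₀.acc]
38. n0.lab = false  [B.val > 0]
39. n0.cnt = "ypx"  ["y" ++ S.hot]
40. n0.key = 20  [B.val + 20]

20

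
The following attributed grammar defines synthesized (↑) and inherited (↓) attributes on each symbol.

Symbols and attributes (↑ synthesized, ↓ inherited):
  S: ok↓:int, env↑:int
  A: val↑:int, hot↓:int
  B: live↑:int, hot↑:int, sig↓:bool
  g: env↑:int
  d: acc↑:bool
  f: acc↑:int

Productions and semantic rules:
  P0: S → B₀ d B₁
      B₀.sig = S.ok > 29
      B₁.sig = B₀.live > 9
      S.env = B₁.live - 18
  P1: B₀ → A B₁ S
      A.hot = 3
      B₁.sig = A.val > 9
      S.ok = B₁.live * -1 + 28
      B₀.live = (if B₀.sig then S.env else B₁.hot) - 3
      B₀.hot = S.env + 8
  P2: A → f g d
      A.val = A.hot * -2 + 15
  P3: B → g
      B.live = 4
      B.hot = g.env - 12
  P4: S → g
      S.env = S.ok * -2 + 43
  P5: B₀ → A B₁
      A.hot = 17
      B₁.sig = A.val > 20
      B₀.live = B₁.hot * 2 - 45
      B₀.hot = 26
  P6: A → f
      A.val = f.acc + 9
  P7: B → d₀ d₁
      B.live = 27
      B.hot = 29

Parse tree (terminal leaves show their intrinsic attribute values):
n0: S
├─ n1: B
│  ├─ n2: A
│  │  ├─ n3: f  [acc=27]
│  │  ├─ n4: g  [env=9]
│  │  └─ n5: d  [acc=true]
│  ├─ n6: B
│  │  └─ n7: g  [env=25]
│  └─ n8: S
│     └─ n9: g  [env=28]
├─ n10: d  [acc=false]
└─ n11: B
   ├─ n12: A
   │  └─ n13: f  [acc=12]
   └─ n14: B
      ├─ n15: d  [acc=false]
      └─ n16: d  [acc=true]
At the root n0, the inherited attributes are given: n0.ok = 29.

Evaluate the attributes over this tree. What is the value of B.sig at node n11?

true

1. n0.ok = 29  [given at root]
2. n1.sig = false  [S.ok > 29]
3. n2.hot = 3  [3]
4. n3.acc = 27  [terminal]
5. n4.env = 9  [terminal]
6. n5.acc = true  [terminal]
7. n2.val = 9  [A.hot * -2 + 15]
8. n6.sig = false  [A.val > 9]
9. n7.env = 25  [terminal]
10. n6.live = 4  [4]
11. n6.hot = 13  [g.env - 12]
12. n8.ok = 24  [B₁.live * -1 + 28]
13. n9.env = 28  [terminal]
14. n8.env = -5  [S.ok * -2 + 43]
15. n1.live = 10  [(if B₀.sig then S.env else B₁.hot) - 3]
16. n1.hot = 3  [S.env + 8]
17. n10.acc = false  [terminal]
18. n11.sig = true  [B₀.live > 9]
19. n12.hot = 17  [17]
20. n13.acc = 12  [terminal]
21. n12.val = 21  [f.acc + 9]
22. n14.sig = true  [A.val > 20]
23. n15.acc = false  [terminal]
24. n16.acc = true  [terminal]
25. n14.live = 27  [27]
26. n14.hot = 29  [29]
27. n11.live = 13  [B₁.hot * 2 - 45]
28. n11.hot = 26  [26]
29. n0.env = -5  [B₁.live - 18]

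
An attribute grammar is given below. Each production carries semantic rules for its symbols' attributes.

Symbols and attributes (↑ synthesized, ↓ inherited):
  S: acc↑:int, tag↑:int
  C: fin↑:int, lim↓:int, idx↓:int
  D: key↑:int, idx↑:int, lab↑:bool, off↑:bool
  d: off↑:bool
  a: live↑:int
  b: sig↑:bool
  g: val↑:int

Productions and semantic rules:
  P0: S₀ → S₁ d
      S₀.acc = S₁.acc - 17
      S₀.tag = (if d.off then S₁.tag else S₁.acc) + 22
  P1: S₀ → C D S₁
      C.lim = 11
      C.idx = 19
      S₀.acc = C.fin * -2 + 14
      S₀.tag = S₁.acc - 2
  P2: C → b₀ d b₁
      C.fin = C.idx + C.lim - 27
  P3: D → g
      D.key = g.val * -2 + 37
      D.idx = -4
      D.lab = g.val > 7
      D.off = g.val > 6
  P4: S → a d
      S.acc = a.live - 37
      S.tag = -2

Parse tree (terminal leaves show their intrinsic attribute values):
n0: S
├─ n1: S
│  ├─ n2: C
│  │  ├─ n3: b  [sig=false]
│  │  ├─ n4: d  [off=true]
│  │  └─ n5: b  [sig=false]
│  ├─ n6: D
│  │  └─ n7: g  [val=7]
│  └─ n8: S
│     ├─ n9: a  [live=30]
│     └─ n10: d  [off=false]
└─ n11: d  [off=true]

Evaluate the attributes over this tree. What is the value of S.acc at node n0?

1. n2.lim = 11  [11]
2. n2.idx = 19  [19]
3. n3.sig = false  [terminal]
4. n4.off = true  [terminal]
5. n5.sig = false  [terminal]
6. n2.fin = 3  [C.idx + C.lim - 27]
7. n7.val = 7  [terminal]
8. n6.key = 23  [g.val * -2 + 37]
9. n6.idx = -4  [-4]
10. n6.lab = false  [g.val > 7]
11. n6.off = true  [g.val > 6]
12. n9.live = 30  [terminal]
13. n10.off = false  [terminal]
14. n8.acc = -7  [a.live - 37]
15. n8.tag = -2  [-2]
16. n1.acc = 8  [C.fin * -2 + 14]
17. n1.tag = -9  [S₁.acc - 2]
18. n11.off = true  [terminal]
19. n0.acc = -9  [S₁.acc - 17]
20. n0.tag = 13  [(if d.off then S₁.tag else S₁.acc) + 22]

-9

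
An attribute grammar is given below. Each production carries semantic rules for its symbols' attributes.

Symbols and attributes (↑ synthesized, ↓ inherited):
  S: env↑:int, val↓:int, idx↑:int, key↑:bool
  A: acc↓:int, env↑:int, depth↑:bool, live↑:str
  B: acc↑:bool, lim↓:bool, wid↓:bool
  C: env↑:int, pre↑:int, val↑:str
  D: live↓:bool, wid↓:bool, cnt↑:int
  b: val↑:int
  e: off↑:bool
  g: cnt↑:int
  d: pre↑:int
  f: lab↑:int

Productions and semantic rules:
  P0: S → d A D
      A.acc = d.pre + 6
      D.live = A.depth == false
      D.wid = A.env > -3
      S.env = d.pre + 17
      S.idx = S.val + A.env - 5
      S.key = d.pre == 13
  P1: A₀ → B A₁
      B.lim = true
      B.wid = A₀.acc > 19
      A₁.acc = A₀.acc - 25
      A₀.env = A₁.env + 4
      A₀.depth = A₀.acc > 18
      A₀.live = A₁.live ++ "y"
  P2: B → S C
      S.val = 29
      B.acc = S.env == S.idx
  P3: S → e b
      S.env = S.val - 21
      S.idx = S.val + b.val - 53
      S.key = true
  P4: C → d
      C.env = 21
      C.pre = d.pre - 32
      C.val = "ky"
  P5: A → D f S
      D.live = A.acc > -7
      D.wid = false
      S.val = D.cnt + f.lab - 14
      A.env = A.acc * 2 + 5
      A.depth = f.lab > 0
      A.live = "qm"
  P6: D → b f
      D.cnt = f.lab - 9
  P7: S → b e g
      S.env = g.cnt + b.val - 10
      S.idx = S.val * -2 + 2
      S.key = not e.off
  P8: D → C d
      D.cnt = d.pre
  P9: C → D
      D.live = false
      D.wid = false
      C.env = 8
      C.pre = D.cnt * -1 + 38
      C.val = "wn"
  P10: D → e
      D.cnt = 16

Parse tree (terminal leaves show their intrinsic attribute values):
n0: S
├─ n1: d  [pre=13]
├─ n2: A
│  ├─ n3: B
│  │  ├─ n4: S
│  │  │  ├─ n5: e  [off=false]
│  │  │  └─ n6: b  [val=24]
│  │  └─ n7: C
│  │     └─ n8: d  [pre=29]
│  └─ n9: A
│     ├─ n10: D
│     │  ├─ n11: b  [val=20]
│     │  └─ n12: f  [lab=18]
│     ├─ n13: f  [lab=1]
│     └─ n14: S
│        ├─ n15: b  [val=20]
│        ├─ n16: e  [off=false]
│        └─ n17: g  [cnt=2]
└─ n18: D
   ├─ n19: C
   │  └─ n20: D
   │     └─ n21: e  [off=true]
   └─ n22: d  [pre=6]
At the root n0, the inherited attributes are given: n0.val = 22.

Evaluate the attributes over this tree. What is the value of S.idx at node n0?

1. n0.val = 22  [given at root]
2. n1.pre = 13  [terminal]
3. n2.acc = 19  [d.pre + 6]
4. n3.lim = true  [true]
5. n3.wid = false  [A₀.acc > 19]
6. n4.val = 29  [29]
7. n5.off = false  [terminal]
8. n6.val = 24  [terminal]
9. n4.env = 8  [S.val - 21]
10. n4.idx = 0  [S.val + b.val - 53]
11. n4.key = true  [true]
12. n8.pre = 29  [terminal]
13. n7.env = 21  [21]
14. n7.pre = -3  [d.pre - 32]
15. n7.val = "ky"  ["ky"]
16. n3.acc = false  [S.env == S.idx]
17. n9.acc = -6  [A₀.acc - 25]
18. n10.live = true  [A.acc > -7]
19. n10.wid = false  [false]
20. n11.val = 20  [terminal]
21. n12.lab = 18  [terminal]
22. n10.cnt = 9  [f.lab - 9]
23. n13.lab = 1  [terminal]
24. n14.val = -4  [D.cnt + f.lab - 14]
25. n15.val = 20  [terminal]
26. n16.off = false  [terminal]
27. n17.cnt = 2  [terminal]
28. n14.env = 12  [g.cnt + b.val - 10]
29. n14.idx = 10  [S.val * -2 + 2]
30. n14.key = true  [not e.off]
31. n9.env = -7  [A.acc * 2 + 5]
32. n9.depth = true  [f.lab > 0]
33. n9.live = "qm"  ["qm"]
34. n2.env = -3  [A₁.env + 4]
35. n2.depth = true  [A₀.acc > 18]
36. n2.live = "qmy"  [A₁.live ++ "y"]
37. n18.live = false  [A.depth == false]
38. n18.wid = false  [A.env > -3]
39. n20.live = false  [false]
40. n20.wid = false  [false]
41. n21.off = true  [terminal]
42. n20.cnt = 16  [16]
43. n19.env = 8  [8]
44. n19.pre = 22  [D.cnt * -1 + 38]
45. n19.val = "wn"  ["wn"]
46. n22.pre = 6  [terminal]
47. n18.cnt = 6  [d.pre]
48. n0.env = 30  [d.pre + 17]
49. n0.idx = 14  [S.val + A.env - 5]
50. n0.key = true  [d.pre == 13]

14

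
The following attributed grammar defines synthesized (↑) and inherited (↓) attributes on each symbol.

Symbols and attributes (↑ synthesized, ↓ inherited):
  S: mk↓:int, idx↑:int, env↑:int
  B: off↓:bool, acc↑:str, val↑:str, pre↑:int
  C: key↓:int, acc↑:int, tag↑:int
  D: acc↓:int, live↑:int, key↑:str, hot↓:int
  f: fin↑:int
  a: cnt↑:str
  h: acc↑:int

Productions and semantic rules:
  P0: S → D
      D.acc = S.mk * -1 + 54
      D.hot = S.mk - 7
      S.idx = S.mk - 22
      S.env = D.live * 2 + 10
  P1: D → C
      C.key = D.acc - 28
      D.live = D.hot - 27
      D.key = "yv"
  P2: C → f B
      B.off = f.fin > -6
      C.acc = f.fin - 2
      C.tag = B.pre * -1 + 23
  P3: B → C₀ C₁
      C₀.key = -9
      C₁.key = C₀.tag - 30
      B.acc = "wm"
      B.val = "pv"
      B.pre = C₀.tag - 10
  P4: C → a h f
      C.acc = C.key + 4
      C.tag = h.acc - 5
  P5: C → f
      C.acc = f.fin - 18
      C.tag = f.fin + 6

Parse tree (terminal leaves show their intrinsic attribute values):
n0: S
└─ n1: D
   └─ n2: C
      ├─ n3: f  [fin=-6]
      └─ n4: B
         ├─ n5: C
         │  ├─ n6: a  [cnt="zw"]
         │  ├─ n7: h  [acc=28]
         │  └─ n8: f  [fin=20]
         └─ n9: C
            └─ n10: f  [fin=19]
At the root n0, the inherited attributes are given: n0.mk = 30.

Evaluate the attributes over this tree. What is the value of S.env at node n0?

2

1. n0.mk = 30  [given at root]
2. n1.acc = 24  [S.mk * -1 + 54]
3. n1.hot = 23  [S.mk - 7]
4. n2.key = -4  [D.acc - 28]
5. n3.fin = -6  [terminal]
6. n4.off = false  [f.fin > -6]
7. n5.key = -9  [-9]
8. n6.cnt = "zw"  [terminal]
9. n7.acc = 28  [terminal]
10. n8.fin = 20  [terminal]
11. n5.acc = -5  [C.key + 4]
12. n5.tag = 23  [h.acc - 5]
13. n9.key = -7  [C₀.tag - 30]
14. n10.fin = 19  [terminal]
15. n9.acc = 1  [f.fin - 18]
16. n9.tag = 25  [f.fin + 6]
17. n4.acc = "wm"  ["wm"]
18. n4.val = "pv"  ["pv"]
19. n4.pre = 13  [C₀.tag - 10]
20. n2.acc = -8  [f.fin - 2]
21. n2.tag = 10  [B.pre * -1 + 23]
22. n1.live = -4  [D.hot - 27]
23. n1.key = "yv"  ["yv"]
24. n0.idx = 8  [S.mk - 22]
25. n0.env = 2  [D.live * 2 + 10]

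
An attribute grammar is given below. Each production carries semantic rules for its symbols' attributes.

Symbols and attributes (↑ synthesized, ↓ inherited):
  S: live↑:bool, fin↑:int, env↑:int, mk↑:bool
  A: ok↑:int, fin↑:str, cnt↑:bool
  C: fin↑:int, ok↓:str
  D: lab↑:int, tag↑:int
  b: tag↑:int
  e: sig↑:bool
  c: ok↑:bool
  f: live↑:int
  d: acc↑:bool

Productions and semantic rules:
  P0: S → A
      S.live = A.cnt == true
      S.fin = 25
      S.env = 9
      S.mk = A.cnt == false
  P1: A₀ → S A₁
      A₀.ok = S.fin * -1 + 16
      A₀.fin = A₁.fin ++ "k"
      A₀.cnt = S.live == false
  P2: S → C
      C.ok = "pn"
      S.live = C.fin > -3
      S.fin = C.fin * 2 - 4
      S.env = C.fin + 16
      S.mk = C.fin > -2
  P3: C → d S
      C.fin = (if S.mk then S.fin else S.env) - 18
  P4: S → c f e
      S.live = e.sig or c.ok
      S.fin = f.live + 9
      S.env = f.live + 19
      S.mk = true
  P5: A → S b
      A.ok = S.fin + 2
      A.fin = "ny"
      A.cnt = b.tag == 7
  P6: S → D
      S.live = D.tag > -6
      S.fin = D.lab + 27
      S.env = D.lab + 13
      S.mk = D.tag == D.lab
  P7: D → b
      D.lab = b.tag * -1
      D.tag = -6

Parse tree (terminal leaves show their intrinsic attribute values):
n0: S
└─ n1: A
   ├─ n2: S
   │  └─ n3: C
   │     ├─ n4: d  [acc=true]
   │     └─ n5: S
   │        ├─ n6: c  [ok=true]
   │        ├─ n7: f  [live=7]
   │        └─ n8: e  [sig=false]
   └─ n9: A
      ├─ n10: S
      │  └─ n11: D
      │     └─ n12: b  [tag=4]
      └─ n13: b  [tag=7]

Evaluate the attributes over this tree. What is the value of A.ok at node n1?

24

1. n3.ok = "pn"  ["pn"]
2. n4.acc = true  [terminal]
3. n6.ok = true  [terminal]
4. n7.live = 7  [terminal]
5. n8.sig = false  [terminal]
6. n5.live = true  [e.sig or c.ok]
7. n5.fin = 16  [f.live + 9]
8. n5.env = 26  [f.live + 19]
9. n5.mk = true  [true]
10. n3.fin = -2  [(if S.mk then S.fin else S.env) - 18]
11. n2.live = true  [C.fin > -3]
12. n2.fin = -8  [C.fin * 2 - 4]
13. n2.env = 14  [C.fin + 16]
14. n2.mk = false  [C.fin > -2]
15. n12.tag = 4  [terminal]
16. n11.lab = -4  [b.tag * -1]
17. n11.tag = -6  [-6]
18. n10.live = false  [D.tag > -6]
19. n10.fin = 23  [D.lab + 27]
20. n10.env = 9  [D.lab + 13]
21. n10.mk = false  [D.tag == D.lab]
22. n13.tag = 7  [terminal]
23. n9.ok = 25  [S.fin + 2]
24. n9.fin = "ny"  ["ny"]
25. n9.cnt = true  [b.tag == 7]
26. n1.ok = 24  [S.fin * -1 + 16]
27. n1.fin = "nyk"  [A₁.fin ++ "k"]
28. n1.cnt = false  [S.live == false]
29. n0.live = false  [A.cnt == true]
30. n0.fin = 25  [25]
31. n0.env = 9  [9]
32. n0.mk = true  [A.cnt == false]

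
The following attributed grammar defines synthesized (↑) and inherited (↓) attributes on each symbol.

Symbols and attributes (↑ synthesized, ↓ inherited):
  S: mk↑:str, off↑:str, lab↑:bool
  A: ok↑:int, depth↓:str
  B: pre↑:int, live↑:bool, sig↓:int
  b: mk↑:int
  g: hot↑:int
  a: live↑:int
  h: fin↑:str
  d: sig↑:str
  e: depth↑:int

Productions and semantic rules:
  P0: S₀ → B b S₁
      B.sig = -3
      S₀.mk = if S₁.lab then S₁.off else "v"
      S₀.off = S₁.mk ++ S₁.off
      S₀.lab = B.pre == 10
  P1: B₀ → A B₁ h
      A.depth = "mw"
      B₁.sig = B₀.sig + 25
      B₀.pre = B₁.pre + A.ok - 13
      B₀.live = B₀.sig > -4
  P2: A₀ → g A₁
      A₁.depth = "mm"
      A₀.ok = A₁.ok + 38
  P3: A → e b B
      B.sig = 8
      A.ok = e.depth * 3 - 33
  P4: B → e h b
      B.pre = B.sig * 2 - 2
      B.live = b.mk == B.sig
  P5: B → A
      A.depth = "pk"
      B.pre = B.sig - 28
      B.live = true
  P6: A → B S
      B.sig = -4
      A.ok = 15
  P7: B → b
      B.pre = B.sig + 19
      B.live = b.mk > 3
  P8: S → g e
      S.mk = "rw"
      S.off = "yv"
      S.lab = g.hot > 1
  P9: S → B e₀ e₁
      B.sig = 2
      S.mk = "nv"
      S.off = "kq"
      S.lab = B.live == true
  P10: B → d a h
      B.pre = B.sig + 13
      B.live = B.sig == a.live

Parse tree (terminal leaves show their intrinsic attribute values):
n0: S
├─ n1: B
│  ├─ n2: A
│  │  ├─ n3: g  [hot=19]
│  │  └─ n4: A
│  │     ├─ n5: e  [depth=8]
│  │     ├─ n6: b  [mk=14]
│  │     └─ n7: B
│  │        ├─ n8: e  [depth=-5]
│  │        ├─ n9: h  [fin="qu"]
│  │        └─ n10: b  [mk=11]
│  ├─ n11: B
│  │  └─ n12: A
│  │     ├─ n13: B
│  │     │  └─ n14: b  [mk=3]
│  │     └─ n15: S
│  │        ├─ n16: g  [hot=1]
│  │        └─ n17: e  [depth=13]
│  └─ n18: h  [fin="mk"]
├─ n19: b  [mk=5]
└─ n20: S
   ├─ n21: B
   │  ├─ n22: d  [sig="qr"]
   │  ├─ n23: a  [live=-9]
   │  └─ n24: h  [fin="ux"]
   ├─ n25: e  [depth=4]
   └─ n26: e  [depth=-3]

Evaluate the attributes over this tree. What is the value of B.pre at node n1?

10

1. n1.sig = -3  [-3]
2. n2.depth = "mw"  ["mw"]
3. n3.hot = 19  [terminal]
4. n4.depth = "mm"  ["mm"]
5. n5.depth = 8  [terminal]
6. n6.mk = 14  [terminal]
7. n7.sig = 8  [8]
8. n8.depth = -5  [terminal]
9. n9.fin = "qu"  [terminal]
10. n10.mk = 11  [terminal]
11. n7.pre = 14  [B.sig * 2 - 2]
12. n7.live = false  [b.mk == B.sig]
13. n4.ok = -9  [e.depth * 3 - 33]
14. n2.ok = 29  [A₁.ok + 38]
15. n11.sig = 22  [B₀.sig + 25]
16. n12.depth = "pk"  ["pk"]
17. n13.sig = -4  [-4]
18. n14.mk = 3  [terminal]
19. n13.pre = 15  [B.sig + 19]
20. n13.live = false  [b.mk > 3]
21. n16.hot = 1  [terminal]
22. n17.depth = 13  [terminal]
23. n15.mk = "rw"  ["rw"]
24. n15.off = "yv"  ["yv"]
25. n15.lab = false  [g.hot > 1]
26. n12.ok = 15  [15]
27. n11.pre = -6  [B.sig - 28]
28. n11.live = true  [true]
29. n18.fin = "mk"  [terminal]
30. n1.pre = 10  [B₁.pre + A.ok - 13]
31. n1.live = true  [B₀.sig > -4]
32. n19.mk = 5  [terminal]
33. n21.sig = 2  [2]
34. n22.sig = "qr"  [terminal]
35. n23.live = -9  [terminal]
36. n24.fin = "ux"  [terminal]
37. n21.pre = 15  [B.sig + 13]
38. n21.live = false  [B.sig == a.live]
39. n25.depth = 4  [terminal]
40. n26.depth = -3  [terminal]
41. n20.mk = "nv"  ["nv"]
42. n20.off = "kq"  ["kq"]
43. n20.lab = false  [B.live == true]
44. n0.mk = "v"  [if S₁.lab then S₁.off else "v"]
45. n0.off = "nvkq"  [S₁.mk ++ S₁.off]
46. n0.lab = true  [B.pre == 10]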